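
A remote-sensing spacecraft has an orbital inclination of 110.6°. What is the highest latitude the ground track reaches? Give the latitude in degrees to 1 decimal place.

Retrograde orbit: the ground track reaches ±(180° − i) = ±(180 − 110.6) = ±69.4°.

69.4°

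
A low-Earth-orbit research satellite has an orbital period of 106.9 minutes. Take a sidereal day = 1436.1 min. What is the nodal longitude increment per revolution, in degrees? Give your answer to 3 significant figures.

26.8°

T = 106.9 min = 6414.0 s.
During one orbit Earth rotates (6414.0 / 86166) × 360° = 26.80°.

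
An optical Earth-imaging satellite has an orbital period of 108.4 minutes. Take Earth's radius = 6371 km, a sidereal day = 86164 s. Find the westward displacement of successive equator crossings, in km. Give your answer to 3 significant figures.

3020 km

T = 108.4 min = 6504.0 s.
During one orbit Earth rotates (6504.0 / 86164) × 360° = 27.17°.
At the equator that is 27.17° × (2π·6371/360) km/° = 27.17 × 111.2 = 3022 km.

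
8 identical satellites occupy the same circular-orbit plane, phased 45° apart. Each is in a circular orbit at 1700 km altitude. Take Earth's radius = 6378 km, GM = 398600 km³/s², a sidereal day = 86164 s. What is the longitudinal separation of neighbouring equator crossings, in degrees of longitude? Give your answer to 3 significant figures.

Semi-major axis a = 6378 + 1700 = 8078 km. Period T = 2π√(a³/μ) = 2π√(8078³/398600) = 7225.5 s = 120.42 min.
Single-satellite node shift = (7225.5/86164) × 360° = 30.19°.
With 8 satellites evenly phased, successive equator crossings are 30.19/8 = 3.774° apart.

3.77°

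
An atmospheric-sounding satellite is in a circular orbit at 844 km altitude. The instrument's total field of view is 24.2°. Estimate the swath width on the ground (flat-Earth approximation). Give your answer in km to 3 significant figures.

Half-angle = 24.2°/2 = 12.1°.
Swath width ≈ 2h·tan(θ/2) = 2 × 844 × tan(12.1°) = 361.9 km.

362 km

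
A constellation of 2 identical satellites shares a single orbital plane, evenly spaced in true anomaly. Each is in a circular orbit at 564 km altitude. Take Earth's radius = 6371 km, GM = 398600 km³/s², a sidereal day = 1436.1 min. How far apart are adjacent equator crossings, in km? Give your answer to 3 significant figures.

Semi-major axis a = 6371 + 564 = 6935 km. Period T = 2π√(a³/μ) = 2π√(6935³/398600) = 5747.5 s = 95.79 min.
Single-satellite node shift = (5747.5/86166) × 360° = 24.01°.
With 2 satellites evenly phased, successive equator crossings are 24.01/2 = 12.007° apart.
That is 12.007 × 111.2 = 1335 km at the equator.

1340 km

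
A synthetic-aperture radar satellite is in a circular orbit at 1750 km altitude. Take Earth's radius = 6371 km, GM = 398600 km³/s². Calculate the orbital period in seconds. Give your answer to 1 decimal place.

Semi-major axis a = 6371 + 1750 = 8121 km. Period T = 2π√(a³/μ) = 2π√(8121³/398600) = 7283.3 s = 121.39 min.

7283.3 seconds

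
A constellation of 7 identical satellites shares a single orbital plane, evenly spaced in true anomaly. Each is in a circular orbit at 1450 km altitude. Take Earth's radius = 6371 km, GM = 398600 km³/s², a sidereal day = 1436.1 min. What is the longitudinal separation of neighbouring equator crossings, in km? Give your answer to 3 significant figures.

457 km

Semi-major axis a = 6371 + 1450 = 7821 km. Period T = 2π√(a³/μ) = 2π√(7821³/398600) = 6883.4 s = 114.72 min.
Single-satellite node shift = (6883.4/86166) × 360° = 28.76°.
With 7 satellites evenly phased, successive equator crossings are 28.76/7 = 4.108° apart.
That is 4.108 × 111.2 = 457 km at the equator.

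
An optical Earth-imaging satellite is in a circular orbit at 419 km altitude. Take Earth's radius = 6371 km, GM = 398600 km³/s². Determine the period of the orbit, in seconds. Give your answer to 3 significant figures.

5570 seconds

Semi-major axis a = 6371 + 419 = 6790 km. Period T = 2π√(a³/μ) = 2π√(6790³/398600) = 5568.2 s = 92.80 min.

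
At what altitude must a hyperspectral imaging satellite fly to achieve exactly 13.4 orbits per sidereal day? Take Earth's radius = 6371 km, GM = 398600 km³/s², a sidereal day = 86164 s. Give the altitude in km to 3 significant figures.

Required period T = 86164 / 13.4 = 6430.1 s.
From T = 2π√(a³/μ): a = (μ T²/4π²)^(1/3) = (398600 × 6430.1² / 4π²)^(1/3) = 7474 km.
Altitude h = a − R = 7474 − 6371 = 1103 km.

1100 km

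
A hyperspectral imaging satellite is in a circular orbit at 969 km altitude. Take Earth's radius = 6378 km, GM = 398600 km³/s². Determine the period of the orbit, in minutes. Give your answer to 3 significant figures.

104 min

Semi-major axis a = 6378 + 969 = 7347 km. Period T = 2π√(a³/μ) = 2π√(7347³/398600) = 6267.2 s = 104.45 min.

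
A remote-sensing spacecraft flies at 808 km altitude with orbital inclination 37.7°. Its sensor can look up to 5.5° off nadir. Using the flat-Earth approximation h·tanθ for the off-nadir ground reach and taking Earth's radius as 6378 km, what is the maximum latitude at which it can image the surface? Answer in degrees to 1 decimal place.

For a prograde orbit the ground track reaches latitude ±i = ±37.7°.
Sensor half-swath on the ground ≈ 808·tan(5.5°) = 78 km = 0.70° of latitude.
Maximum observable latitude ≈ 37.7 + 0.70 = 38.4°.

38.4°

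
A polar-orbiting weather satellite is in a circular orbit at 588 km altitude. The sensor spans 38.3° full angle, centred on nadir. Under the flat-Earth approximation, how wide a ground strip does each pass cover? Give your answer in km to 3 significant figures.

408 km

Half-angle = 38.3°/2 = 19.15°.
Swath width ≈ 2h·tan(θ/2) = 2 × 588 × tan(19.15°) = 408.4 km.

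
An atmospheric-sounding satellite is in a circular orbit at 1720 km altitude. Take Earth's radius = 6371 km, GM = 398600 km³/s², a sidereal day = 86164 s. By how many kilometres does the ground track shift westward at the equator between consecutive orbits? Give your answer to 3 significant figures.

Semi-major axis a = 6371 + 1720 = 8091 km. Period T = 2π√(a³/μ) = 2π√(8091³/398600) = 7242.9 s = 120.72 min.
During one orbit Earth rotates (7242.9 / 86164) × 360° = 30.26°.
At the equator that is 30.26° × (2π·6371/360) km/° = 30.26 × 111.2 = 3365 km.

3360 km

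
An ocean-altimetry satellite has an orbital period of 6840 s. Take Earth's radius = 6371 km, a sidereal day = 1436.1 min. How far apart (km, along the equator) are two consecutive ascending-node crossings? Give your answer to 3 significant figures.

During one orbit Earth rotates (6840.0 / 86166) × 360° = 28.58°.
At the equator that is 28.58° × (2π·6371/360) km/° = 28.58 × 111.2 = 3178 km.

3180 km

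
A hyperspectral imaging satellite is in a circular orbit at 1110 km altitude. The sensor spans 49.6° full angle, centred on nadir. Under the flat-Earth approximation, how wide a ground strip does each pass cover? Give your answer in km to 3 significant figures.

Half-angle = 49.6°/2 = 24.8°.
Swath width ≈ 2h·tan(θ/2) = 2 × 1110 × tan(24.8°) = 1025.8 km.

1030 km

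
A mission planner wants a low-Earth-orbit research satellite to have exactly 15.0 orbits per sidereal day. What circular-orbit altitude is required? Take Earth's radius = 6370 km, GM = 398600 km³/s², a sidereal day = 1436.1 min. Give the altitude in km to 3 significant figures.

Required period T = 86166 / 15.0 = 5744.4 s.
From T = 2π√(a³/μ): a = (μ T²/4π²)^(1/3) = (398600 × 5744.4² / 4π²)^(1/3) = 6932 km.
Altitude h = a − R = 6932 − 6370 = 562 km.

562 km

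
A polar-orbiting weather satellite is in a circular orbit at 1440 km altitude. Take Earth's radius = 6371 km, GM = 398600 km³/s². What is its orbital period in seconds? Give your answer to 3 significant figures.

6870 seconds

Semi-major axis a = 6371 + 1440 = 7811 km. Period T = 2π√(a³/μ) = 2π√(7811³/398600) = 6870.2 s = 114.50 min.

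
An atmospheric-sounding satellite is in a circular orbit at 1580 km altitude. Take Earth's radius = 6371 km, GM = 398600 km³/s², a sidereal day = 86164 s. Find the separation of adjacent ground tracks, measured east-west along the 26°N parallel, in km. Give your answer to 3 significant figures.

Semi-major axis a = 6371 + 1580 = 7951 km. Period T = 2π√(a³/μ) = 2π√(7951³/398600) = 7055.8 s = 117.60 min.
Node shift per orbit = (7055.8/86164) × 360° = 29.48°.
Equatorial spacing = 29.48 × 111.2 km/° = 3278 km.
At 26° latitude, spacing = 3278 × cos(26°) = 2946 km.

2950 km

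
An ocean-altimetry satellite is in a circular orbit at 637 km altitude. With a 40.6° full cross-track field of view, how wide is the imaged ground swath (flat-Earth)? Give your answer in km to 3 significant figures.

471 km

Half-angle = 40.6°/2 = 20.3°.
Swath width ≈ 2h·tan(θ/2) = 2 × 637 × tan(20.3°) = 471.3 km.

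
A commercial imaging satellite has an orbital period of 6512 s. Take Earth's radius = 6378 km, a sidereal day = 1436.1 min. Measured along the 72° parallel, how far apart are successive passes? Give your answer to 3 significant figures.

Node shift per orbit = (6512.0/86166) × 360° = 27.21°.
Equatorial spacing = 27.21 × 111.3 km/° = 3029 km.
At 72° latitude, spacing = 3029 × cos(72°) = 936 km.

936 km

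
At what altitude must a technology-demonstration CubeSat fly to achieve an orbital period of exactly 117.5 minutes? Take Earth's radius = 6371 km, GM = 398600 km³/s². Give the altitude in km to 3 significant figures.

T = 117.5 min = 7050.0 s.
From T = 2π√(a³/μ): a = (μ T²/4π²)^(1/3) = (398600 × 7050.0² / 4π²)^(1/3) = 7947 km.
Altitude h = a − R = 7947 − 6371 = 1576 km.

1580 km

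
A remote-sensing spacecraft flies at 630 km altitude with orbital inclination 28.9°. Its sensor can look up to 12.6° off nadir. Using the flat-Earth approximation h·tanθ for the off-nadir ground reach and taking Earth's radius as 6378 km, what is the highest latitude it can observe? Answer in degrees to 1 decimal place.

30.2°

For a prograde orbit the ground track reaches latitude ±i = ±28.9°.
Sensor half-swath on the ground ≈ 630·tan(12.6°) = 141 km = 1.27° of latitude.
Maximum observable latitude ≈ 28.9 + 1.27 = 30.2°.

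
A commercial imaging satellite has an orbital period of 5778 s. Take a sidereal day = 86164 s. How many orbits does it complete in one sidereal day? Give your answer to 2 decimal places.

Orbits per sidereal day = 86164 / 5778.0 = 14.912.

14.91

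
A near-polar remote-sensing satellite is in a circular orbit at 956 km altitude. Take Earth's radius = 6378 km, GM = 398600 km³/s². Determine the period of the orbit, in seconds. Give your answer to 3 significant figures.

Semi-major axis a = 6378 + 956 = 7334 km. Period T = 2π√(a³/μ) = 2π√(7334³/398600) = 6250.6 s = 104.18 min.

6250 seconds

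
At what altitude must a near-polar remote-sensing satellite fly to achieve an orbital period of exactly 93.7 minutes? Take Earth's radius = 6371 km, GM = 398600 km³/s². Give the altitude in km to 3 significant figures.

463 km

T = 93.7 min = 5622.0 s.
From T = 2π√(a³/μ): a = (μ T²/4π²)^(1/3) = (398600 × 5622.0² / 4π²)^(1/3) = 6834 km.
Altitude h = a − R = 6834 − 6371 = 463 km.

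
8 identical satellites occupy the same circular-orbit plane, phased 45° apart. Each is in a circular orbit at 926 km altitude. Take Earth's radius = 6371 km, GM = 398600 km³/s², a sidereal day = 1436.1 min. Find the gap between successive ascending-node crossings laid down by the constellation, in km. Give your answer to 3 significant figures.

Semi-major axis a = 6371 + 926 = 7297 km. Period T = 2π√(a³/μ) = 2π√(7297³/398600) = 6203.4 s = 103.39 min.
Single-satellite node shift = (6203.4/86166) × 360° = 25.92°.
With 8 satellites evenly phased, successive equator crossings are 25.92/8 = 3.240° apart.
That is 3.240 × 111.2 = 360 km at the equator.

360 km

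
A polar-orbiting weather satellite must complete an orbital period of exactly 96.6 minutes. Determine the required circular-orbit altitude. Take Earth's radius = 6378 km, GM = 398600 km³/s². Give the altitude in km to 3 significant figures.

T = 96.6 min = 5796.0 s.
From T = 2π√(a³/μ): a = (μ T²/4π²)^(1/3) = (398600 × 5796.0² / 4π²)^(1/3) = 6974 km.
Altitude h = a − R = 6974 − 6378 = 596 km.

596 km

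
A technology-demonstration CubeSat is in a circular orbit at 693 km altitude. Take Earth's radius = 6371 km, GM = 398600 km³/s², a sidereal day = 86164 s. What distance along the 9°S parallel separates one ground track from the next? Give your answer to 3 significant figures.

2710 km

Semi-major axis a = 6371 + 693 = 7064 km. Period T = 2π√(a³/μ) = 2π√(7064³/398600) = 5908.6 s = 98.48 min.
Node shift per orbit = (5908.6/86164) × 360° = 24.69°.
Equatorial spacing = 24.69 × 111.2 km/° = 2745 km.
At 9° latitude, spacing = 2745 × cos(9°) = 2711 km.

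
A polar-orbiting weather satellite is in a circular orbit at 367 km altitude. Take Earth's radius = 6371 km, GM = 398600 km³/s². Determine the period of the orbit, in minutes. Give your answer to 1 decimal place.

91.7 min

Semi-major axis a = 6371 + 367 = 6738 km. Period T = 2π√(a³/μ) = 2π√(6738³/398600) = 5504.4 s = 91.74 min.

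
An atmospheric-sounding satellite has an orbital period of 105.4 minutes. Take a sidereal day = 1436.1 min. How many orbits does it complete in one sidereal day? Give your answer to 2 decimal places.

T = 105.4 min = 6324.0 s.
Orbits per sidereal day = 86166 / 6324.0 = 13.625.

13.63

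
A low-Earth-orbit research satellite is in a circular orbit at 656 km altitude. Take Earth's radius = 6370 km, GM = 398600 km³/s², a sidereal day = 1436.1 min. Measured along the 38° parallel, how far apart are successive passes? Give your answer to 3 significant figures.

Semi-major axis a = 6370 + 656 = 7026 km. Period T = 2π√(a³/μ) = 2π√(7026³/398600) = 5861.0 s = 97.68 min.
Node shift per orbit = (5861.0/86166) × 360° = 24.49°.
Equatorial spacing = 24.49 × 111.2 km/° = 2722 km.
At 38° latitude, spacing = 2722 × cos(38°) = 2145 km.

2150 km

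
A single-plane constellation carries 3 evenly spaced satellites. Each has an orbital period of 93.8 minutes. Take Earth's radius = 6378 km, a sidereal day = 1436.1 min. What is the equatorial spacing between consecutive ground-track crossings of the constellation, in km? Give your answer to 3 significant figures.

T = 93.8 min = 5628.0 s.
Single-satellite node shift = (5628.0/86166) × 360° = 23.51°.
With 3 satellites evenly phased, successive equator crossings are 23.51/3 = 7.838° apart.
That is 7.838 × 111.3 = 872 km at the equator.

872 km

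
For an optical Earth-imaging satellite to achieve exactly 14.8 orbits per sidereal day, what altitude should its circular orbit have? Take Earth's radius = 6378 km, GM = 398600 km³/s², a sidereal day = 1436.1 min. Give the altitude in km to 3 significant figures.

Required period T = 86166 / 14.8 = 5822.0 s.
From T = 2π√(a³/μ): a = (μ T²/4π²)^(1/3) = (398600 × 5822.0² / 4π²)^(1/3) = 6995 km.
Altitude h = a − R = 6995 − 6378 = 617 km.

617 km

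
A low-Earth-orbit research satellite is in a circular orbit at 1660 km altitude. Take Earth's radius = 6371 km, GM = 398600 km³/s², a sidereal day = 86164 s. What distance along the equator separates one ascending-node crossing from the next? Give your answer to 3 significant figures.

Semi-major axis a = 6371 + 1660 = 8031 km. Period T = 2π√(a³/μ) = 2π√(8031³/398600) = 7162.5 s = 119.38 min.
During one orbit Earth rotates (7162.5 / 86164) × 360° = 29.93°.
At the equator that is 29.93° × (2π·6371/360) km/° = 29.93 × 111.2 = 3328 km.

3330 km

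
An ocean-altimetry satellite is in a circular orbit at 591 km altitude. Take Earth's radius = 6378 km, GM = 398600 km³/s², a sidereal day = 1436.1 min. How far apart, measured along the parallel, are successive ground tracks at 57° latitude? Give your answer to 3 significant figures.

Semi-major axis a = 6378 + 591 = 6969 km. Period T = 2π√(a³/μ) = 2π√(6969³/398600) = 5789.8 s = 96.50 min.
Node shift per orbit = (5789.8/86166) × 360° = 24.19°.
Equatorial spacing = 24.19 × 111.3 km/° = 2693 km.
At 57° latitude, spacing = 2693 × cos(57°) = 1467 km.

1470 km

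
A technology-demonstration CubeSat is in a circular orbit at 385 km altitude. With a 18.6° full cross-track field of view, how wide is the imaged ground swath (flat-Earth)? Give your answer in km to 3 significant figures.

126 km

Half-angle = 18.6°/2 = 9.3°.
Swath width ≈ 2h·tan(θ/2) = 2 × 385 × tan(9.3°) = 126.1 km.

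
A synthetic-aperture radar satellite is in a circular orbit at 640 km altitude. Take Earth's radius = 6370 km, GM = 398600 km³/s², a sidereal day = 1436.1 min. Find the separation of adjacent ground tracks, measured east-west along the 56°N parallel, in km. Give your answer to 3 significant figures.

Semi-major axis a = 6370 + 640 = 7010 km. Period T = 2π√(a³/μ) = 2π√(7010³/398600) = 5841.0 s = 97.35 min.
Node shift per orbit = (5841.0/86166) × 360° = 24.40°.
Equatorial spacing = 24.40 × 111.2 km/° = 2713 km.
At 56° latitude, spacing = 2713 × cos(56°) = 1517 km.

1520 km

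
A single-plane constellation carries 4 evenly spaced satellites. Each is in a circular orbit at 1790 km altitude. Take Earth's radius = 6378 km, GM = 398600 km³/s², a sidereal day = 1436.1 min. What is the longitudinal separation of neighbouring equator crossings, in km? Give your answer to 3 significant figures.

854 km

Semi-major axis a = 6378 + 1790 = 8168 km. Period T = 2π√(a³/μ) = 2π√(8168³/398600) = 7346.6 s = 122.44 min.
Single-satellite node shift = (7346.6/86166) × 360° = 30.69°.
With 4 satellites evenly phased, successive equator crossings are 30.69/4 = 7.673° apart.
That is 7.673 × 111.3 = 854 km at the equator.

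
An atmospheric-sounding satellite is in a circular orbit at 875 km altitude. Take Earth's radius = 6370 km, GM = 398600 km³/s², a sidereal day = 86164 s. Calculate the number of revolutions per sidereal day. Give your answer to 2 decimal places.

14.04

Semi-major axis a = 6370 + 875 = 7245 km. Period T = 2π√(a³/μ) = 2π√(7245³/398600) = 6137.2 s = 102.29 min.
Orbits per sidereal day = 86164 / 6137.2 = 14.040.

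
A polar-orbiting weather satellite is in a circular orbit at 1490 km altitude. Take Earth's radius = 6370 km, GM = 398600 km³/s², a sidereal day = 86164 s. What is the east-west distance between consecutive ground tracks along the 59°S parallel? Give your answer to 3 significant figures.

1660 km

Semi-major axis a = 6370 + 1490 = 7860 km. Period T = 2π√(a³/μ) = 2π√(7860³/398600) = 6935.0 s = 115.58 min.
Node shift per orbit = (6935.0/86164) × 360° = 28.97°.
Equatorial spacing = 28.97 × 111.2 km/° = 3221 km.
At 59° latitude, spacing = 3221 × cos(59°) = 1659 km.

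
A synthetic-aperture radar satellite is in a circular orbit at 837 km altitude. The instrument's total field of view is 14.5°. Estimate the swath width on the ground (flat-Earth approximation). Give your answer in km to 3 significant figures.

Half-angle = 14.5°/2 = 7.25°.
Swath width ≈ 2h·tan(θ/2) = 2 × 837 × tan(7.25°) = 213.0 km.

213 km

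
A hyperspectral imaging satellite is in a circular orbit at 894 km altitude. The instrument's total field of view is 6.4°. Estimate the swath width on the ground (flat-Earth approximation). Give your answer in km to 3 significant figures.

Half-angle = 6.4°/2 = 3.2°.
Swath width ≈ 2h·tan(θ/2) = 2 × 894 × tan(3.2°) = 100.0 km.

100.0 km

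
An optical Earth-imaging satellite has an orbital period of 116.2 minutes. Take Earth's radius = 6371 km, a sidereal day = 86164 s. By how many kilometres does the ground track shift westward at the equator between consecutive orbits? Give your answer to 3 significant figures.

3240 km

T = 116.2 min = 6972.0 s.
During one orbit Earth rotates (6972.0 / 86164) × 360° = 29.13°.
At the equator that is 29.13° × (2π·6371/360) km/° = 29.13 × 111.2 = 3239 km.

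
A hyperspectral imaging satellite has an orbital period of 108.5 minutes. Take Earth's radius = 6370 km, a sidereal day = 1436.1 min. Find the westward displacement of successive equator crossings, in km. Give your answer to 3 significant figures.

T = 108.5 min = 6510.0 s.
During one orbit Earth rotates (6510.0 / 86166) × 360° = 27.20°.
At the equator that is 27.20° × (2π·6370/360) km/° = 27.20 × 111.2 = 3024 km.

3020 km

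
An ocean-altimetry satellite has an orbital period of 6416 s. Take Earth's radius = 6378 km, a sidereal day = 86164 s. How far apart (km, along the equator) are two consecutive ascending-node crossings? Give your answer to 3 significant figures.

During one orbit Earth rotates (6416.0 / 86164) × 360° = 26.81°.
At the equator that is 26.81° × (2π·6378/360) km/° = 26.81 × 111.3 = 2984 km.

2980 km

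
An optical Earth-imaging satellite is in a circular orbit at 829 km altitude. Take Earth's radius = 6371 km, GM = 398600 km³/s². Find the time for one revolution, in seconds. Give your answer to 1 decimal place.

6080.1 seconds

Semi-major axis a = 6371 + 829 = 7200 km. Period T = 2π√(a³/μ) = 2π√(7200³/398600) = 6080.1 s = 101.33 min.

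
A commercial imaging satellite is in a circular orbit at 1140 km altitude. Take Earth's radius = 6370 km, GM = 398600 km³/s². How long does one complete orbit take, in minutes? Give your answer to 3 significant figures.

Semi-major axis a = 6370 + 1140 = 7510 km. Period T = 2π√(a³/μ) = 2π√(7510³/398600) = 6477.0 s = 107.95 min.

108 min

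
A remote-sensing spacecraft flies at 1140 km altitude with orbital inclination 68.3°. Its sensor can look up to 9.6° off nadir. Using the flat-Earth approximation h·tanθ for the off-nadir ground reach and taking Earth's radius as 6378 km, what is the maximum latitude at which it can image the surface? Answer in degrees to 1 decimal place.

For a prograde orbit the ground track reaches latitude ±i = ±68.3°.
Sensor half-swath on the ground ≈ 1140·tan(9.6°) = 193 km = 1.73° of latitude.
Maximum observable latitude ≈ 68.3 + 1.73 = 70.0°.

70.0°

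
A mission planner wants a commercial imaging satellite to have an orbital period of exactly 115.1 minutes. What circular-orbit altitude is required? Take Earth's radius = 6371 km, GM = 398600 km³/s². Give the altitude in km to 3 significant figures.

T = 115.1 min = 6906.0 s.
From T = 2π√(a³/μ): a = (μ T²/4π²)^(1/3) = (398600 × 6906.0² / 4π²)^(1/3) = 7838 km.
Altitude h = a − R = 7838 − 6371 = 1467 km.

1470 km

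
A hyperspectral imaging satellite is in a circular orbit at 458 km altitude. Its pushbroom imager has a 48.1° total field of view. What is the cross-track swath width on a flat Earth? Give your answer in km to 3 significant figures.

Half-angle = 48.1°/2 = 24.05°.
Swath width ≈ 2h·tan(θ/2) = 2 × 458 × tan(24.05°) = 408.8 km.

409 km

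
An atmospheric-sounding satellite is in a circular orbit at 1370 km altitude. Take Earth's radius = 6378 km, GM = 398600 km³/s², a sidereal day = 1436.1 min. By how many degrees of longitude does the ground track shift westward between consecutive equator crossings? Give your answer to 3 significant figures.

Semi-major axis a = 6378 + 1370 = 7748 km. Period T = 2π√(a³/μ) = 2π√(7748³/398600) = 6787.3 s = 113.12 min.
During one orbit Earth rotates (6787.3 / 86166) × 360° = 28.36°.

28.4°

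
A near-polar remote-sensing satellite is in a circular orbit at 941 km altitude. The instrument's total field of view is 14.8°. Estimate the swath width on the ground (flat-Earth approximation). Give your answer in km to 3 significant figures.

Half-angle = 14.8°/2 = 7.4°.
Swath width ≈ 2h·tan(θ/2) = 2 × 941 × tan(7.4°) = 244.4 km.

244 km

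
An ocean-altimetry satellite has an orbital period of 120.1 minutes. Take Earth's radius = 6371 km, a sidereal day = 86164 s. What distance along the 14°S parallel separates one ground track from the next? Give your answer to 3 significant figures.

T = 120.1 min = 7206.0 s.
Node shift per orbit = (7206.0/86164) × 360° = 30.11°.
Equatorial spacing = 30.11 × 111.2 km/° = 3348 km.
At 14° latitude, spacing = 3348 × cos(14°) = 3248 km.

3250 km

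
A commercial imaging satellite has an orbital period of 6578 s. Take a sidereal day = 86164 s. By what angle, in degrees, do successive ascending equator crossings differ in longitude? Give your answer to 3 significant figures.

27.5°

During one orbit Earth rotates (6578.0 / 86164) × 360° = 27.48°.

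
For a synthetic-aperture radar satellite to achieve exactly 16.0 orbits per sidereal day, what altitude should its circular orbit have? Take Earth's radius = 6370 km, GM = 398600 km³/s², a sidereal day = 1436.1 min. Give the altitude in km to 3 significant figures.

Required period T = 86166 / 16.0 = 5385.4 s.
From T = 2π√(a³/μ): a = (μ T²/4π²)^(1/3) = (398600 × 5385.4² / 4π²)^(1/3) = 6641 km.
Altitude h = a − R = 6641 − 6370 = 271 km.

271 km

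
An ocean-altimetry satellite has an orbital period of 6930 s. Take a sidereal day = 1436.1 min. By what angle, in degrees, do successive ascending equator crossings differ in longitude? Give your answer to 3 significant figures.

During one orbit Earth rotates (6930.0 / 86166) × 360° = 28.95°.

29.0°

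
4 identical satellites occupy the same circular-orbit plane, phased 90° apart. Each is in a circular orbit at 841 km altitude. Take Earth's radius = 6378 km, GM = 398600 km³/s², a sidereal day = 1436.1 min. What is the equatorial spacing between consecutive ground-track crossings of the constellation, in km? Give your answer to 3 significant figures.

710 km

Semi-major axis a = 6378 + 841 = 7219 km. Period T = 2π√(a³/μ) = 2π√(7219³/398600) = 6104.2 s = 101.74 min.
Single-satellite node shift = (6104.2/86166) × 360° = 25.50°.
With 4 satellites evenly phased, successive equator crossings are 25.50/4 = 6.376° apart.
That is 6.376 × 111.3 = 710 km at the equator.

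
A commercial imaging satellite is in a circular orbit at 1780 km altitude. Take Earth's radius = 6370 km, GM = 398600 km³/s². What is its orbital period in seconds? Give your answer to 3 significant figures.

Semi-major axis a = 6370 + 1780 = 8150 km. Period T = 2π√(a³/μ) = 2π√(8150³/398600) = 7322.3 s = 122.04 min.

7320 seconds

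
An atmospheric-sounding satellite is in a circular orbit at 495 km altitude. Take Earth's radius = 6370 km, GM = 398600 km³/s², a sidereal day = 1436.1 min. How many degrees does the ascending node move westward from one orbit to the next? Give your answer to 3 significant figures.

Semi-major axis a = 6370 + 495 = 6865 km. Period T = 2π√(a³/μ) = 2π√(6865³/398600) = 5660.7 s = 94.35 min.
During one orbit Earth rotates (5660.7 / 86166) × 360° = 23.65°.

23.7°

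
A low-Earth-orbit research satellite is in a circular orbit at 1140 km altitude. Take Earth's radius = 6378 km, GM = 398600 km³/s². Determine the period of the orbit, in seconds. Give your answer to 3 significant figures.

Semi-major axis a = 6378 + 1140 = 7518 km. Period T = 2π√(a³/μ) = 2π√(7518³/398600) = 6487.3 s = 108.12 min.

6490 seconds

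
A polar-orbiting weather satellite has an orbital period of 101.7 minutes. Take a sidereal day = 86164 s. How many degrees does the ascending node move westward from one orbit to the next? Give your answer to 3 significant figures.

25.5°

T = 101.7 min = 6102.0 s.
During one orbit Earth rotates (6102.0 / 86164) × 360° = 25.49°.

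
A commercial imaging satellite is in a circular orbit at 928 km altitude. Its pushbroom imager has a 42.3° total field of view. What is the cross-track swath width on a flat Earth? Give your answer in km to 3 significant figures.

Half-angle = 42.3°/2 = 21.15°.
Swath width ≈ 2h·tan(θ/2) = 2 × 928 × tan(21.15°) = 718.0 km.

718 km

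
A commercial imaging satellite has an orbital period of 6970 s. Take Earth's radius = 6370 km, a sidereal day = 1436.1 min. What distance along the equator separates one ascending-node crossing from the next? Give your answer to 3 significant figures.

During one orbit Earth rotates (6970.0 / 86166) × 360° = 29.12°.
At the equator that is 29.12° × (2π·6370/360) km/° = 29.12 × 111.2 = 3238 km.

3240 km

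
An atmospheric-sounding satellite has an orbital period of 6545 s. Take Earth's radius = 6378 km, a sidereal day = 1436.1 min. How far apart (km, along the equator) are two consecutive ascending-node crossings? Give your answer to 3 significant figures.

During one orbit Earth rotates (6545.0 / 86166) × 360° = 27.34°.
At the equator that is 27.34° × (2π·6378/360) km/° = 27.34 × 111.3 = 3044 km.

3040 km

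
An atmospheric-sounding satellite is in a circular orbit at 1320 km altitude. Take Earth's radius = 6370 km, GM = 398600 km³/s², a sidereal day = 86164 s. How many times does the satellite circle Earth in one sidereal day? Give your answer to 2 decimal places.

12.84

Semi-major axis a = 6370 + 1320 = 7690 km. Period T = 2π√(a³/μ) = 2π√(7690³/398600) = 6711.2 s = 111.85 min.
Orbits per sidereal day = 86164 / 6711.2 = 12.839.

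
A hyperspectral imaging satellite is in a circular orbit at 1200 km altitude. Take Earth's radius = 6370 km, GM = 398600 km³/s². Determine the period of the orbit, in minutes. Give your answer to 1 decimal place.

Semi-major axis a = 6370 + 1200 = 7570 km. Period T = 2π√(a³/μ) = 2π√(7570³/398600) = 6554.7 s = 109.25 min.

109.2 min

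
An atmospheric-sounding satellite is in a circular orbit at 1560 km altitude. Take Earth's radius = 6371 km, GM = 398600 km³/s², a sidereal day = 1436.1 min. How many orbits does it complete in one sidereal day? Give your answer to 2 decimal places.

12.26

Semi-major axis a = 6371 + 1560 = 7931 km. Period T = 2π√(a³/μ) = 2π√(7931³/398600) = 7029.2 s = 117.15 min.
Orbits per sidereal day = 86166 / 7029.2 = 12.258.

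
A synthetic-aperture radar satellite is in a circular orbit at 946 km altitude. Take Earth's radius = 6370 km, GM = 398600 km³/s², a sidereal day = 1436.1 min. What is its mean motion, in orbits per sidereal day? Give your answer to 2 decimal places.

Semi-major axis a = 6370 + 946 = 7316 km. Period T = 2π√(a³/μ) = 2π√(7316³/398600) = 6227.6 s = 103.79 min.
Orbits per sidereal day = 86166 / 6227.6 = 13.836.

13.84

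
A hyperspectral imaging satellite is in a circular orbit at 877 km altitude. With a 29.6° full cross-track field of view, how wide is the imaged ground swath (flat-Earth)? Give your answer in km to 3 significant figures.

Half-angle = 29.6°/2 = 14.8°.
Swath width ≈ 2h·tan(θ/2) = 2 × 877 × tan(14.8°) = 463.4 km.

463 km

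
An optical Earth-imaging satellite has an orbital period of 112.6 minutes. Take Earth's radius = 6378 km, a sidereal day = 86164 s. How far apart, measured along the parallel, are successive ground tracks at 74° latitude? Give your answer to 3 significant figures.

T = 112.6 min = 6756.0 s.
Node shift per orbit = (6756.0/86164) × 360° = 28.23°.
Equatorial spacing = 28.23 × 111.3 km/° = 3142 km.
At 74° latitude, spacing = 3142 × cos(74°) = 866 km.

866 km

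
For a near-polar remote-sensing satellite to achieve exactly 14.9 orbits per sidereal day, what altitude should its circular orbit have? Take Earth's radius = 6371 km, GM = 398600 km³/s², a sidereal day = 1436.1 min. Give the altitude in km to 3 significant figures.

592 km

Required period T = 86166 / 14.9 = 5783.0 s.
From T = 2π√(a³/μ): a = (μ T²/4π²)^(1/3) = (398600 × 5783.0² / 4π²)^(1/3) = 6963 km.
Altitude h = a − R = 6963 − 6371 = 592 km.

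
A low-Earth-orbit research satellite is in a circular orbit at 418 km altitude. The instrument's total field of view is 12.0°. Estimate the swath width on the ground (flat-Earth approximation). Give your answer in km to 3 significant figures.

87.9 km

Half-angle = 12.0°/2 = 6°.
Swath width ≈ 2h·tan(θ/2) = 2 × 418 × tan(6°) = 87.9 km.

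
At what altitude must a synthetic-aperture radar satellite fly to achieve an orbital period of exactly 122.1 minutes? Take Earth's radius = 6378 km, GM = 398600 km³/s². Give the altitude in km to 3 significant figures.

T = 122.1 min = 7326.0 s.
From T = 2π√(a³/μ): a = (μ T²/4π²)^(1/3) = (398600 × 7326.0² / 4π²)^(1/3) = 8153 km.
Altitude h = a − R = 8153 − 6378 = 1775 km.

1770 km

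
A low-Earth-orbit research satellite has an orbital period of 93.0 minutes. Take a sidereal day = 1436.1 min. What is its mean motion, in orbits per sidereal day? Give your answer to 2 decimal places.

15.44

T = 93.0 min = 5580.0 s.
Orbits per sidereal day = 86166 / 5580.0 = 15.442.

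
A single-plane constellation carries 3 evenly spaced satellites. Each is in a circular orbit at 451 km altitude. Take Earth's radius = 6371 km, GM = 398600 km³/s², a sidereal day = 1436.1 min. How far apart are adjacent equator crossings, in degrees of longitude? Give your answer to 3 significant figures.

7.81°

Semi-major axis a = 6371 + 451 = 6822 km. Period T = 2π√(a³/μ) = 2π√(6822³/398600) = 5607.6 s = 93.46 min.
Single-satellite node shift = (5607.6/86166) × 360° = 23.43°.
With 3 satellites evenly phased, successive equator crossings are 23.43/3 = 7.810° apart.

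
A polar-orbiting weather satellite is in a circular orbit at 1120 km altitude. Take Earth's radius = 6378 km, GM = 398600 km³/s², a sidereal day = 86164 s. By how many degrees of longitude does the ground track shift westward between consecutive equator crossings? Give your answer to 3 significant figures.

Semi-major axis a = 6378 + 1120 = 7498 km. Period T = 2π√(a³/μ) = 2π√(7498³/398600) = 6461.4 s = 107.69 min.
During one orbit Earth rotates (6461.4 / 86164) × 360° = 27.00°.

27.0°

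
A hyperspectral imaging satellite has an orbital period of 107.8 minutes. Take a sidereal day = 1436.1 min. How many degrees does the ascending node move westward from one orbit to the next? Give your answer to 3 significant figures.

T = 107.8 min = 6468.0 s.
During one orbit Earth rotates (6468.0 / 86166) × 360° = 27.02°.

27.0°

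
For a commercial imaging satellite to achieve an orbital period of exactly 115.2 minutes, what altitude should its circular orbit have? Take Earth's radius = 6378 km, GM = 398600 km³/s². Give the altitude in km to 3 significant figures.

T = 115.2 min = 6912.0 s.
From T = 2π√(a³/μ): a = (μ T²/4π²)^(1/3) = (398600 × 6912.0² / 4π²)^(1/3) = 7843 km.
Altitude h = a − R = 7843 − 6378 = 1465 km.

1460 km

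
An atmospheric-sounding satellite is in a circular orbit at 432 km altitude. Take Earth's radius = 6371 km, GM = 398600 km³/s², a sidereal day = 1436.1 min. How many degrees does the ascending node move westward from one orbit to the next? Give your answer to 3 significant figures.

Semi-major axis a = 6371 + 432 = 6803 km. Period T = 2π√(a³/μ) = 2π√(6803³/398600) = 5584.2 s = 93.07 min.
During one orbit Earth rotates (5584.2 / 86166) × 360° = 23.33°.

23.3°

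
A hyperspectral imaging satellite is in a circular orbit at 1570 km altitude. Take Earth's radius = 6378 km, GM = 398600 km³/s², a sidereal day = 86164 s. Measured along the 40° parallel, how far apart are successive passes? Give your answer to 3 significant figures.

2510 km

Semi-major axis a = 6378 + 1570 = 7948 km. Period T = 2π√(a³/μ) = 2π√(7948³/398600) = 7051.8 s = 117.53 min.
Node shift per orbit = (7051.8/86164) × 360° = 29.46°.
Equatorial spacing = 29.46 × 111.3 km/° = 3280 km.
At 40° latitude, spacing = 3280 × cos(40°) = 2512 km.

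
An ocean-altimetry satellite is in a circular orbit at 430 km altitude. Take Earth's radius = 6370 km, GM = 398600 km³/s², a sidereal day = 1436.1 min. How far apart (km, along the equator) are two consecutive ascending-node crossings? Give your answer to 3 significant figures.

Semi-major axis a = 6370 + 430 = 6800 km. Period T = 2π√(a³/μ) = 2π√(6800³/398600) = 5580.5 s = 93.01 min.
During one orbit Earth rotates (5580.5 / 86166) × 360° = 23.32°.
At the equator that is 23.32° × (2π·6370/360) km/° = 23.32 × 111.2 = 2592 km.

2590 km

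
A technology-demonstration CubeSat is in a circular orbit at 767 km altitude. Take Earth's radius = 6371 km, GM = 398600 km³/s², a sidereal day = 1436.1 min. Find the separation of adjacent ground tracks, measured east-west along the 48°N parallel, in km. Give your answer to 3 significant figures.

Semi-major axis a = 6371 + 767 = 7138 km. Period T = 2π√(a³/μ) = 2π√(7138³/398600) = 6001.7 s = 100.03 min.
Node shift per orbit = (6001.7/86166) × 360° = 25.08°.
Equatorial spacing = 25.08 × 111.2 km/° = 2788 km.
At 48° latitude, spacing = 2788 × cos(48°) = 1866 km.

1870 km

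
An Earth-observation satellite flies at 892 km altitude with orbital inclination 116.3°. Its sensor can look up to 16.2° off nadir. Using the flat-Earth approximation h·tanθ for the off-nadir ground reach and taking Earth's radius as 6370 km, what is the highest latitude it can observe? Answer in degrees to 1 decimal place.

Retrograde orbit: the ground track reaches ±(180° − i) = ±(180 − 116.3) = ±63.7°.
Sensor half-swath on the ground ≈ 892·tan(16.2°) = 259 km = 2.33° of latitude.
Maximum observable latitude ≈ 63.7 + 2.33 = 66.0°.

66.0°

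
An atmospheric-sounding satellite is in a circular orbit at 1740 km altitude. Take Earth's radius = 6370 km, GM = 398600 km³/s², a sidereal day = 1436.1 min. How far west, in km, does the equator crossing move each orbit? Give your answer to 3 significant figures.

3380 km

Semi-major axis a = 6370 + 1740 = 8110 km. Period T = 2π√(a³/μ) = 2π√(8110³/398600) = 7268.5 s = 121.14 min.
During one orbit Earth rotates (7268.5 / 86166) × 360° = 30.37°.
At the equator that is 30.37° × (2π·6370/360) km/° = 30.37 × 111.2 = 3376 km.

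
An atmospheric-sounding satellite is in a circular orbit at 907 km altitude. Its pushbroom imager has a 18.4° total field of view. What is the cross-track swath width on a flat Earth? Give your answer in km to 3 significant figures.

Half-angle = 18.4°/2 = 9.2°.
Swath width ≈ 2h·tan(θ/2) = 2 × 907 × tan(9.2°) = 293.8 km.

294 km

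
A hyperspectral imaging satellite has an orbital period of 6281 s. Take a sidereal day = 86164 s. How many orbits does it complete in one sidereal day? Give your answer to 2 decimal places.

13.72

Orbits per sidereal day = 86164 / 6281.0 = 13.718.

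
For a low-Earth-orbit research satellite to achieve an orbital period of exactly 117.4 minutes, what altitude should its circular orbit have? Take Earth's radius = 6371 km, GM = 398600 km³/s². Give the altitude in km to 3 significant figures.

T = 117.4 min = 7044.0 s.
From T = 2π√(a³/μ): a = (μ T²/4π²)^(1/3) = (398600 × 7044.0² / 4π²)^(1/3) = 7942 km.
Altitude h = a − R = 7942 − 6371 = 1571 km.

1570 km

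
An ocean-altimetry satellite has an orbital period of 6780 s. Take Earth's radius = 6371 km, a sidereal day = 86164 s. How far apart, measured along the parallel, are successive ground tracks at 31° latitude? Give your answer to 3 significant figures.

Node shift per orbit = (6780.0/86164) × 360° = 28.33°.
Equatorial spacing = 28.33 × 111.2 km/° = 3150 km.
At 31° latitude, spacing = 3150 × cos(31°) = 2700 km.

2700 km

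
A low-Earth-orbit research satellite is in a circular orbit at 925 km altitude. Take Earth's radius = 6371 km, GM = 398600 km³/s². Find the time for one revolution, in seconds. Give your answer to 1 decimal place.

Semi-major axis a = 6371 + 925 = 7296 km. Period T = 2π√(a³/μ) = 2π√(7296³/398600) = 6202.1 s = 103.37 min.

6202.1 seconds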